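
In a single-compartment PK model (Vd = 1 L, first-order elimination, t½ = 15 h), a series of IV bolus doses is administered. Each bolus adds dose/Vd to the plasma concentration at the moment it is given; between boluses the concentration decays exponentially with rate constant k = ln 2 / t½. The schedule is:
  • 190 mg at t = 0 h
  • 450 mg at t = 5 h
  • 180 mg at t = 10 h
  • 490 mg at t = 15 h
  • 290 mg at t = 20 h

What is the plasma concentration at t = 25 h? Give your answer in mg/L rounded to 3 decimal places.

867.283 mg/L

k = ln 2 / 15 = 0.04621 per h
Dose 1 (190 mg at t=0 h): 190·exp(−0.04621·25) = 59.846 mg/L
Dose 2 (450 mg at t=5 h): 450·exp(−0.04621·20) = 178.583 mg/L
Dose 3 (180 mg at t=10 h): 180·exp(−0.04621·15) = 90.000 mg/L
Dose 4 (490 mg at t=15 h): 490·exp(−0.04621·10) = 308.681 mg/L
Dose 5 (290 mg at t=20 h): 290·exp(−0.04621·5) = 230.173 mg/L
C(25) = 59.846 + 178.583 + 90.000 + 308.681 + 230.173 = 867.283 mg/L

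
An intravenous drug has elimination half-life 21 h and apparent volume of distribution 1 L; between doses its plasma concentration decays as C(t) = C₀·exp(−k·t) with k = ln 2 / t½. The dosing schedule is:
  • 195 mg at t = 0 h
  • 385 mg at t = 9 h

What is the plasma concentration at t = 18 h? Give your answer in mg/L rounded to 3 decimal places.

393.703 mg/L

k = ln 2 / 21 = 0.03301 per h
Dose 1 (195 mg at t=0 h): 195·exp(−0.03301·18) = 107.649 mg/L
Dose 2 (385 mg at t=9 h): 385·exp(−0.03301·9) = 286.054 mg/L
C(18) = 107.649 + 286.054 = 393.703 mg/L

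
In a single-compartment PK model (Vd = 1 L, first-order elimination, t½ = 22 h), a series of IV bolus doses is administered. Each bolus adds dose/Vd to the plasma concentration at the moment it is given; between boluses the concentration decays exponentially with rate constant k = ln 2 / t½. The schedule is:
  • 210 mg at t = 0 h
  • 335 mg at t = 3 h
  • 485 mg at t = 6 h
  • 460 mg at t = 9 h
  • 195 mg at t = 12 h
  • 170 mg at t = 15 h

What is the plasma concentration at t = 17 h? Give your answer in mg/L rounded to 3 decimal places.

1365.088 mg/L

k = ln 2 / 22 = 0.03151 per h
Dose 1 (210 mg at t=0 h): 210·exp(−0.03151·17) = 122.915 mg/L
Dose 2 (335 mg at t=3 h): 335·exp(−0.03151·14) = 215.516 mg/L
Dose 3 (485 mg at t=6 h): 485·exp(−0.03151·11) = 342.947 mg/L
Dose 4 (460 mg at t=9 h): 460·exp(−0.03151·8) = 357.513 mg/L
Dose 5 (195 mg at t=12 h): 195·exp(−0.03151·5) = 166.578 mg/L
Dose 6 (170 mg at t=15 h): 170·exp(−0.03151·2) = 159.618 mg/L
C(17) = 122.915 + 215.516 + 342.947 + 357.513 + 166.578 + 159.618 = 1365.088 mg/L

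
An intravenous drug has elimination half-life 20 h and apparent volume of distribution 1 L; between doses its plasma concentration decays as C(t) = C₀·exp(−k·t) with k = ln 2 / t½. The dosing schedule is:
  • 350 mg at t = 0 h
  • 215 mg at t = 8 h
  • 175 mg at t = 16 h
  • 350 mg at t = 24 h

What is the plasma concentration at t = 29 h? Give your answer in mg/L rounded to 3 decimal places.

k = ln 2 / 20 = 0.03466 per h
Dose 1 (350 mg at t=0 h): 350·exp(−0.03466·29) = 128.107 mg/L
Dose 2 (215 mg at t=8 h): 215·exp(−0.03466·21) = 103.838 mg/L
Dose 3 (175 mg at t=16 h): 175·exp(−0.03466·13) = 111.524 mg/L
Dose 4 (350 mg at t=24 h): 350·exp(−0.03466·5) = 294.314 mg/L
C(29) = 128.107 + 103.838 + 111.524 + 294.314 = 637.783 mg/L

637.783 mg/L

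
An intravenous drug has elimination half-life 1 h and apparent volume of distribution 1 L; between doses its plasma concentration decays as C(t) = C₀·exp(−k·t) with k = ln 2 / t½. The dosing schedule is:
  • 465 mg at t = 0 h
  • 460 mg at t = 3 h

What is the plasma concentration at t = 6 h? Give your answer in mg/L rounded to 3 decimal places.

64.766 mg/L

k = ln 2 / 1 = 0.69315 per h
Dose 1 (465 mg at t=0 h): 465·exp(−0.69315·6) = 7.266 mg/L
Dose 2 (460 mg at t=3 h): 460·exp(−0.69315·3) = 57.500 mg/L
C(6) = 7.266 + 57.500 = 64.766 mg/L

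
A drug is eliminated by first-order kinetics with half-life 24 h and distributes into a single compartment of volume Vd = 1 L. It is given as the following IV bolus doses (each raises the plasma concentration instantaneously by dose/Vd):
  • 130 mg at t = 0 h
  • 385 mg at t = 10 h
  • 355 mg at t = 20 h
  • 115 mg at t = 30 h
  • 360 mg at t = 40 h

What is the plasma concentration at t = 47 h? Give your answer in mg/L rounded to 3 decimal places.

692.951 mg/L

k = ln 2 / 24 = 0.02888 per h
Dose 1 (130 mg at t=0 h): 130·exp(−0.02888·47) = 33.452 mg/L
Dose 2 (385 mg at t=10 h): 385·exp(−0.02888·37) = 132.243 mg/L
Dose 3 (355 mg at t=20 h): 355·exp(−0.02888·27) = 162.768 mg/L
Dose 4 (115 mg at t=30 h): 115·exp(−0.02888·17) = 70.383 mg/L
Dose 5 (360 mg at t=40 h): 360·exp(−0.02888·7) = 294.105 mg/L
C(47) = 33.452 + 132.243 + 162.768 + 70.383 + 294.105 = 692.951 mg/L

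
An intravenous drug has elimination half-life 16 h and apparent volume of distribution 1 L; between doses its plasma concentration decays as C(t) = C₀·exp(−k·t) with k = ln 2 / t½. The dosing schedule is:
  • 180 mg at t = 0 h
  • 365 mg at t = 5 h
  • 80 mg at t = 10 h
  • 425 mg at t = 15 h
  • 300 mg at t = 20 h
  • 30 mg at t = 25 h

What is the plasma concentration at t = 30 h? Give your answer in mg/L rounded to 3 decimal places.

k = ln 2 / 16 = 0.04332 per h
Dose 1 (180 mg at t=0 h): 180·exp(−0.04332·30) = 49.073 mg/L
Dose 2 (365 mg at t=5 h): 365·exp(−0.04332·25) = 123.576 mg/L
Dose 3 (80 mg at t=10 h): 80·exp(−0.04332·20) = 33.636 mg/L
Dose 4 (425 mg at t=15 h): 425·exp(−0.04332·15) = 221.908 mg/L
Dose 5 (300 mg at t=20 h): 300·exp(−0.04332·10) = 194.526 mg/L
Dose 6 (30 mg at t=25 h): 30·exp(−0.04332·5) = 24.157 mg/L
C(30) = 49.073 + 123.576 + 33.636 + 221.908 + 194.526 + 24.157 = 646.876 mg/L

646.876 mg/L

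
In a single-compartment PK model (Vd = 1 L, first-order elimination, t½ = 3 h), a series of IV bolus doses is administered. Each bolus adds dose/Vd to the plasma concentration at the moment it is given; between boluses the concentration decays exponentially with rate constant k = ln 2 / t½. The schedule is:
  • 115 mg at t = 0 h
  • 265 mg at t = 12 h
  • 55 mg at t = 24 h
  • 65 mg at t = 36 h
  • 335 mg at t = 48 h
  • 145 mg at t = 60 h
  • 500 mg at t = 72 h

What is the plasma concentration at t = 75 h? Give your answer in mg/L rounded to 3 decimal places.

255.194 mg/L

k = ln 2 / 3 = 0.23105 per h
Dose 1 (115 mg at t=0 h): 115·exp(−0.23105·75) = 0.000 mg/L
Dose 2 (265 mg at t=12 h): 265·exp(−0.23105·63) = 0.000 mg/L
Dose 3 (55 mg at t=24 h): 55·exp(−0.23105·51) = 0.000 mg/L
Dose 4 (65 mg at t=36 h): 65·exp(−0.23105·39) = 0.008 mg/L
Dose 5 (335 mg at t=48 h): 335·exp(−0.23105·27) = 0.654 mg/L
Dose 6 (145 mg at t=60 h): 145·exp(−0.23105·15) = 4.531 mg/L
Dose 7 (500 mg at t=72 h): 500·exp(−0.23105·3) = 250.000 mg/L
C(75) = 0.000 + 0.000 + 0.000 + 0.008 + 0.654 + 4.531 + 250.000 = 255.194 mg/L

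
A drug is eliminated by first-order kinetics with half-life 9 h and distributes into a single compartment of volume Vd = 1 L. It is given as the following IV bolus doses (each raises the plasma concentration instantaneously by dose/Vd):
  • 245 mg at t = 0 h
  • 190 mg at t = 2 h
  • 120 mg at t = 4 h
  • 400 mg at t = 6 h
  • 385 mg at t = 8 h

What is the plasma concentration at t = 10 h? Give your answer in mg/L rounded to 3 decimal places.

k = ln 2 / 9 = 0.07702 per h
Dose 1 (245 mg at t=0 h): 245·exp(−0.07702·10) = 113.420 mg/L
Dose 2 (190 mg at t=2 h): 190·exp(−0.07702·8) = 102.606 mg/L
Dose 3 (120 mg at t=4 h): 120·exp(−0.07702·6) = 75.595 mg/L
Dose 4 (400 mg at t=6 h): 400·exp(−0.07702·4) = 293.947 mg/L
Dose 5 (385 mg at t=8 h): 385·exp(−0.07702·2) = 330.039 mg/L
C(10) = 113.420 + 102.606 + 75.595 + 293.947 + 330.039 = 915.606 mg/L

915.606 mg/L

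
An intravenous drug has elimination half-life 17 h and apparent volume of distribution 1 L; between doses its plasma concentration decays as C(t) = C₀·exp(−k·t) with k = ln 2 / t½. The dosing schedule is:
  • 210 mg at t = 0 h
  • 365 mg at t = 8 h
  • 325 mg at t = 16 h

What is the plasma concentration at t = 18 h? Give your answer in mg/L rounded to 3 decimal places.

643.136 mg/L

k = ln 2 / 17 = 0.04077 per h
Dose 1 (210 mg at t=0 h): 210·exp(−0.04077·18) = 100.805 mg/L
Dose 2 (365 mg at t=8 h): 365·exp(−0.04077·10) = 242.782 mg/L
Dose 3 (325 mg at t=16 h): 325·exp(−0.04077·2) = 299.549 mg/L
C(18) = 100.805 + 242.782 + 299.549 = 643.136 mg/L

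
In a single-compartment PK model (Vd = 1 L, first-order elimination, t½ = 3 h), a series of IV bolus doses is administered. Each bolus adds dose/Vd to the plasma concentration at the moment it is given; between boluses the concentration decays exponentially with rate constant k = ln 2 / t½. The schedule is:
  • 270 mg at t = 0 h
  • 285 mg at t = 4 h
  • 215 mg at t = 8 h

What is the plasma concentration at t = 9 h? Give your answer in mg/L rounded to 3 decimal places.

k = ln 2 / 3 = 0.23105 per h
Dose 1 (270 mg at t=0 h): 270·exp(−0.23105·9) = 33.750 mg/L
Dose 2 (285 mg at t=4 h): 285·exp(−0.23105·5) = 89.769 mg/L
Dose 3 (215 mg at t=8 h): 215·exp(−0.23105·1) = 170.646 mg/L
C(9) = 33.750 + 89.769 + 170.646 = 294.165 mg/L

294.165 mg/L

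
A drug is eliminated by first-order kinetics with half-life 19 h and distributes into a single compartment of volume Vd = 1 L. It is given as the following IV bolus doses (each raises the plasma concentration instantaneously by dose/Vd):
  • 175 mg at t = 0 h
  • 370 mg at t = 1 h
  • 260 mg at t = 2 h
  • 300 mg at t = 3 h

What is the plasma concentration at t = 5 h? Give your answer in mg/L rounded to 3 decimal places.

977.520 mg/L

k = ln 2 / 19 = 0.03648 per h
Dose 1 (175 mg at t=0 h): 175·exp(−0.03648·5) = 145.821 mg/L
Dose 2 (370 mg at t=1 h): 370·exp(−0.03648·4) = 319.762 mg/L
Dose 3 (260 mg at t=2 h): 260·exp(−0.03648·3) = 233.046 mg/L
Dose 4 (300 mg at t=3 h): 300·exp(−0.03648·2) = 278.891 mg/L
C(5) = 145.821 + 319.762 + 233.046 + 278.891 = 977.520 mg/L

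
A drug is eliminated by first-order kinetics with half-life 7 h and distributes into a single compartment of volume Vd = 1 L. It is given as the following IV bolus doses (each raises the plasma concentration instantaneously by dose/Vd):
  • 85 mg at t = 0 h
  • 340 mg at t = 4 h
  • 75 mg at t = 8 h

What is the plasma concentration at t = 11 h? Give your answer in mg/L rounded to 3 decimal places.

k = ln 2 / 7 = 0.09902 per h
Dose 1 (85 mg at t=0 h): 85·exp(−0.09902·11) = 28.600 mg/L
Dose 2 (340 mg at t=4 h): 340·exp(−0.09902·7) = 170.000 mg/L
Dose 3 (75 mg at t=8 h): 75·exp(−0.09902·3) = 55.725 mg/L
C(11) = 28.600 + 170.000 + 55.725 = 254.325 mg/L

254.325 mg/L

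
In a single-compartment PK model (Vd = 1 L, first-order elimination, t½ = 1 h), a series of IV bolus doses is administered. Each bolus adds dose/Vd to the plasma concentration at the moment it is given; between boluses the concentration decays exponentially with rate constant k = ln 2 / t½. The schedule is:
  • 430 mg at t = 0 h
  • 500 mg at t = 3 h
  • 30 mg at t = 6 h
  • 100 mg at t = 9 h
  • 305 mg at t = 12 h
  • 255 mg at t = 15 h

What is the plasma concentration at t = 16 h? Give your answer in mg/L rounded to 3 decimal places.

147.441 mg/L

k = ln 2 / 1 = 0.69315 per h
Dose 1 (430 mg at t=0 h): 430·exp(−0.69315·16) = 0.007 mg/L
Dose 2 (500 mg at t=3 h): 500·exp(−0.69315·13) = 0.061 mg/L
Dose 3 (30 mg at t=6 h): 30·exp(−0.69315·10) = 0.029 mg/L
Dose 4 (100 mg at t=9 h): 100·exp(−0.69315·7) = 0.781 mg/L
Dose 5 (305 mg at t=12 h): 305·exp(−0.69315·4) = 19.062 mg/L
Dose 6 (255 mg at t=15 h): 255·exp(−0.69315·1) = 127.500 mg/L
C(16) = 0.007 + 0.061 + 0.029 + 0.781 + 19.062 + 127.500 = 147.441 mg/L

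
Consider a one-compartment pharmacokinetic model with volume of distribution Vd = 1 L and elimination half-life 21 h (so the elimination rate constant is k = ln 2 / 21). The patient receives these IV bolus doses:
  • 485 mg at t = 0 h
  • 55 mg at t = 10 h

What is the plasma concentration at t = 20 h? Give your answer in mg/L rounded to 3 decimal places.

k = ln 2 / 21 = 0.03301 per h
Dose 1 (485 mg at t=0 h): 485·exp(−0.03301·20) = 250.638 mg/L
Dose 2 (55 mg at t=10 h): 55·exp(−0.03301·10) = 39.538 mg/L
C(20) = 250.638 + 39.538 = 290.176 mg/L

290.176 mg/L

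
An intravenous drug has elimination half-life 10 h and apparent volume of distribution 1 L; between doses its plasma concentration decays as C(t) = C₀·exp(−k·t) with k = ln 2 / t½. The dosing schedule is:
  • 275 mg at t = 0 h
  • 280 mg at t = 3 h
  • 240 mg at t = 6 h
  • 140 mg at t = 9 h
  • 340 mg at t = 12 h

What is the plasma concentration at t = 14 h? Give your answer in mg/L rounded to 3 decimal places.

767.656 mg/L

k = ln 2 / 10 = 0.06931 per h
Dose 1 (275 mg at t=0 h): 275·exp(−0.06931·14) = 104.206 mg/L
Dose 2 (280 mg at t=3 h): 280·exp(−0.06931·11) = 130.625 mg/L
Dose 3 (240 mg at t=6 h): 240·exp(−0.06931·8) = 137.844 mg/L
Dose 4 (140 mg at t=9 h): 140·exp(−0.06931·5) = 98.995 mg/L
Dose 5 (340 mg at t=12 h): 340·exp(−0.06931·2) = 295.987 mg/L
C(14) = 104.206 + 130.625 + 137.844 + 98.995 + 295.987 = 767.656 mg/L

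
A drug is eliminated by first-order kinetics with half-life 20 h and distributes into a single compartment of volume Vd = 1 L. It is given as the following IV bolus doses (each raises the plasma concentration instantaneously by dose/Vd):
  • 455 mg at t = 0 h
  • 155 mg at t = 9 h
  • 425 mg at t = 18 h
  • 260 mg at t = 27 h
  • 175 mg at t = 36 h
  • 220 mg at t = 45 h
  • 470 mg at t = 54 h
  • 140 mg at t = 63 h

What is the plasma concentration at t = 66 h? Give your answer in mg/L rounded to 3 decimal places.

819.894 mg/L

k = ln 2 / 20 = 0.03466 per h
Dose 1 (455 mg at t=0 h): 455·exp(−0.03466·66) = 46.197 mg/L
Dose 2 (155 mg at t=9 h): 155·exp(−0.03466·57) = 21.498 mg/L
Dose 3 (425 mg at t=18 h): 425·exp(−0.03466·48) = 80.522 mg/L
Dose 4 (260 mg at t=27 h): 260·exp(−0.03466·39) = 67.292 mg/L
Dose 5 (175 mg at t=36 h): 175·exp(−0.03466·30) = 61.872 mg/L
Dose 6 (220 mg at t=45 h): 220·exp(−0.03466·21) = 106.253 mg/L
Dose 7 (470 mg at t=54 h): 470·exp(−0.03466·12) = 310.084 mg/L
Dose 8 (140 mg at t=63 h): 140·exp(−0.03466·3) = 126.175 mg/L
C(66) = 46.197 + 21.498 + 80.522 + 67.292 + 61.872 + 106.253 + 310.084 + 126.175 = 819.894 mg/L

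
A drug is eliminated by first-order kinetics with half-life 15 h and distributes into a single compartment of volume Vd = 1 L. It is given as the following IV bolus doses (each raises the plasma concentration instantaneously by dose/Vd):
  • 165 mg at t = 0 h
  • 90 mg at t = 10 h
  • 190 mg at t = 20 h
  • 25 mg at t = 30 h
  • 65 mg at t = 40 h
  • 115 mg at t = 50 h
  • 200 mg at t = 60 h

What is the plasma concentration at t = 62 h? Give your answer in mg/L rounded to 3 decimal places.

k = ln 2 / 15 = 0.04621 per h
Dose 1 (165 mg at t=0 h): 165·exp(−0.04621·62) = 9.402 mg/L
Dose 2 (90 mg at t=10 h): 90·exp(−0.04621·52) = 8.141 mg/L
Dose 3 (190 mg at t=20 h): 190·exp(−0.04621·42) = 27.282 mg/L
Dose 4 (25 mg at t=30 h): 25·exp(−0.04621·32) = 5.698 mg/L
Dose 5 (65 mg at t=40 h): 65·exp(−0.04621·22) = 23.518 mg/L
Dose 6 (115 mg at t=50 h): 115·exp(−0.04621·12) = 66.050 mg/L
Dose 7 (200 mg at t=60 h): 200·exp(−0.04621·2) = 182.344 mg/L
C(62) = 9.402 + 8.141 + 27.282 + 5.698 + 23.518 + 66.050 + 182.344 = 322.436 mg/L

322.436 mg/L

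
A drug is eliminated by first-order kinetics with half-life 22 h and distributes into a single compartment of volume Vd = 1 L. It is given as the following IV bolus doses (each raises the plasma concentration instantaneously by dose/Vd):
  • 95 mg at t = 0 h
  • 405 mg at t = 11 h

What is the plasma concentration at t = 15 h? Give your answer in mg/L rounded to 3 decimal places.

416.265 mg/L

k = ln 2 / 22 = 0.03151 per h
Dose 1 (95 mg at t=0 h): 95·exp(−0.03151·15) = 59.221 mg/L
Dose 2 (405 mg at t=11 h): 405·exp(−0.03151·4) = 357.044 mg/L
C(15) = 59.221 + 357.044 = 416.265 mg/L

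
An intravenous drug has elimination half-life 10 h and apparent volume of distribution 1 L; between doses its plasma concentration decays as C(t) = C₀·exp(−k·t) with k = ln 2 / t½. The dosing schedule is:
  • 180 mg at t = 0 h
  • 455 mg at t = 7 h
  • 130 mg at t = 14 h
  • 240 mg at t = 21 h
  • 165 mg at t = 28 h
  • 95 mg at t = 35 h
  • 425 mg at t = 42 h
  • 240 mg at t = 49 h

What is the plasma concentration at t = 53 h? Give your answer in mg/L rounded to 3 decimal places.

494.761 mg/L

k = ln 2 / 10 = 0.06931 per h
Dose 1 (180 mg at t=0 h): 180·exp(−0.06931·53) = 4.569 mg/L
Dose 2 (455 mg at t=7 h): 455·exp(−0.06931·46) = 18.762 mg/L
Dose 3 (130 mg at t=14 h): 130·exp(−0.06931·39) = 8.708 mg/L
Dose 4 (240 mg at t=21 h): 240·exp(−0.06931·32) = 26.117 mg/L
Dose 5 (165 mg at t=28 h): 165·exp(−0.06931·25) = 29.168 mg/L
Dose 6 (95 mg at t=35 h): 95·exp(−0.06931·18) = 27.282 mg/L
Dose 7 (425 mg at t=42 h): 425·exp(−0.06931·11) = 198.270 mg/L
Dose 8 (240 mg at t=49 h): 240·exp(−0.06931·4) = 181.886 mg/L
C(53) = 4.569 + 18.762 + 8.708 + 26.117 + 29.168 + 27.282 + 198.270 + 181.886 = 494.761 mg/L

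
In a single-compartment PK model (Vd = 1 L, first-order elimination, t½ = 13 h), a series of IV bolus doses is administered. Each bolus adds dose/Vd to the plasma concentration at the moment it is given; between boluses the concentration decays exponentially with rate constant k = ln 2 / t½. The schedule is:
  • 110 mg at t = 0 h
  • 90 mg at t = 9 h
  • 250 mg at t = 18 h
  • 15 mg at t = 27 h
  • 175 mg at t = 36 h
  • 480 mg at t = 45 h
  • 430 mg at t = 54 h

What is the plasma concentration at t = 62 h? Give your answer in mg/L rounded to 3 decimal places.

k = ln 2 / 13 = 0.05332 per h
Dose 1 (110 mg at t=0 h): 110·exp(−0.05332·62) = 4.034 mg/L
Dose 2 (90 mg at t=9 h): 90·exp(−0.05332·53) = 5.333 mg/L
Dose 3 (250 mg at t=18 h): 250·exp(−0.05332·44) = 23.937 mg/L
Dose 4 (15 mg at t=27 h): 15·exp(−0.05332·35) = 2.321 mg/L
Dose 5 (175 mg at t=36 h): 175·exp(−0.05332·26) = 43.750 mg/L
Dose 6 (480 mg at t=45 h): 480·exp(−0.05332·17) = 193.904 mg/L
Dose 7 (430 mg at t=54 h): 430·exp(−0.05332·8) = 280.685 mg/L
C(62) = 4.034 + 5.333 + 23.937 + 2.321 + 43.750 + 193.904 + 280.685 = 553.963 mg/L

553.963 mg/L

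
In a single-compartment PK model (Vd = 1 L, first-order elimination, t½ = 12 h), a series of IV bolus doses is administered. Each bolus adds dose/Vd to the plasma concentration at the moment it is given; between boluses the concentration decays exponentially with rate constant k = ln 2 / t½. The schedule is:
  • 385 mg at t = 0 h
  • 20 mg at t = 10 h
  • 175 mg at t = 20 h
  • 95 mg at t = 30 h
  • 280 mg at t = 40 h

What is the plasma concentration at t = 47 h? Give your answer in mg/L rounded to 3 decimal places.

287.105 mg/L

k = ln 2 / 12 = 0.05776 per h
Dose 1 (385 mg at t=0 h): 385·exp(−0.05776·47) = 25.493 mg/L
Dose 2 (20 mg at t=10 h): 20·exp(−0.05776·37) = 2.360 mg/L
Dose 3 (175 mg at t=20 h): 175·exp(−0.05776·27) = 36.789 mg/L
Dose 4 (95 mg at t=30 h): 95·exp(−0.05776·17) = 35.585 mg/L
Dose 5 (280 mg at t=40 h): 280·exp(−0.05776·7) = 186.878 mg/L
C(47) = 25.493 + 2.360 + 36.789 + 35.585 + 186.878 = 287.105 mg/L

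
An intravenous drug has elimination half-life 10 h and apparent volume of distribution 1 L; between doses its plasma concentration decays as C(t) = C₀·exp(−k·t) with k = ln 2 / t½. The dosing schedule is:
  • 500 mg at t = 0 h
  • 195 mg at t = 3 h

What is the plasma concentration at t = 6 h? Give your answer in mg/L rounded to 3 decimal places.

488.266 mg/L

k = ln 2 / 10 = 0.06931 per h
Dose 1 (500 mg at t=0 h): 500·exp(−0.06931·6) = 329.877 mg/L
Dose 2 (195 mg at t=3 h): 195·exp(−0.06931·3) = 158.389 mg/L
C(6) = 329.877 + 158.389 = 488.266 mg/L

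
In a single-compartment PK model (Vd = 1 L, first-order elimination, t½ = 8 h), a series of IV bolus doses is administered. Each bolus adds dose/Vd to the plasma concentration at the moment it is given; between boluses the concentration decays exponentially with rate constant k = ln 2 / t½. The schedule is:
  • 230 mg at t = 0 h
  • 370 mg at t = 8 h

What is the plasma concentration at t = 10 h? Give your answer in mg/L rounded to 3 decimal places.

k = ln 2 / 8 = 0.08664 per h
Dose 1 (230 mg at t=0 h): 230·exp(−0.08664·10) = 96.703 mg/L
Dose 2 (370 mg at t=8 h): 370·exp(−0.08664·2) = 311.132 mg/L
C(10) = 96.703 + 311.132 = 407.835 mg/L

407.835 mg/L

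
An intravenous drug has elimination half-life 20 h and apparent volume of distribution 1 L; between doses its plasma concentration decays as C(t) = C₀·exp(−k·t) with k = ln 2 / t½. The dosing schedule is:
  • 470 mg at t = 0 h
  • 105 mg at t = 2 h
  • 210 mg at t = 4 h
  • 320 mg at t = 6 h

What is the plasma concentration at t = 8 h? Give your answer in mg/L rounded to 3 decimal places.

922.866 mg/L

k = ln 2 / 20 = 0.03466 per h
Dose 1 (470 mg at t=0 h): 470·exp(−0.03466·8) = 356.193 mg/L
Dose 2 (105 mg at t=2 h): 105·exp(−0.03466·6) = 85.287 mg/L
Dose 3 (210 mg at t=4 h): 210·exp(−0.03466·4) = 182.816 mg/L
Dose 4 (320 mg at t=6 h): 320·exp(−0.03466·2) = 298.571 mg/L
C(8) = 356.193 + 85.287 + 182.816 + 298.571 = 922.866 mg/L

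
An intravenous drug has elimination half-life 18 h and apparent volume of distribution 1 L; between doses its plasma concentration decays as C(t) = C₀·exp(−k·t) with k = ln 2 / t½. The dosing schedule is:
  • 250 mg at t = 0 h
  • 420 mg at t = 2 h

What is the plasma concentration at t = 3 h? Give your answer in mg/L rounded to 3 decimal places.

626.859 mg/L

k = ln 2 / 18 = 0.03851 per h
Dose 1 (250 mg at t=0 h): 250·exp(−0.03851·3) = 222.725 mg/L
Dose 2 (420 mg at t=2 h): 420·exp(−0.03851·1) = 404.134 mg/L
C(3) = 222.725 + 404.134 = 626.859 mg/L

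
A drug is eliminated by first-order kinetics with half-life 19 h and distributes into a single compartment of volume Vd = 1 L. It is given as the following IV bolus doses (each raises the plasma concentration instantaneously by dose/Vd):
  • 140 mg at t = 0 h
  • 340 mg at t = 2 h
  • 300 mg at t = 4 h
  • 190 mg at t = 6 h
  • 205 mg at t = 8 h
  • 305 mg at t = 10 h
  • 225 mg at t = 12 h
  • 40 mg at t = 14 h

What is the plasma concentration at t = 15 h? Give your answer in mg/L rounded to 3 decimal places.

1283.440 mg/L

k = ln 2 / 19 = 0.03648 per h
Dose 1 (140 mg at t=0 h): 140·exp(−0.03648·15) = 80.998 mg/L
Dose 2 (340 mg at t=2 h): 340·exp(−0.03648·13) = 211.598 mg/L
Dose 3 (300 mg at t=4 h): 300·exp(−0.03648·11) = 200.836 mg/L
Dose 4 (190 mg at t=6 h): 190·exp(−0.03648·9) = 136.823 mg/L
Dose 5 (205 mg at t=8 h): 205·exp(−0.03648·7) = 158.799 mg/L
Dose 6 (305 mg at t=10 h): 305·exp(−0.03648·5) = 254.145 mg/L
Dose 7 (225 mg at t=12 h): 225·exp(−0.03648·3) = 201.675 mg/L
Dose 8 (40 mg at t=14 h): 40·exp(−0.03648·1) = 38.567 mg/L
C(15) = 80.998 + 211.598 + 200.836 + 136.823 + 158.799 + 254.145 + 201.675 + 38.567 = 1283.440 mg/L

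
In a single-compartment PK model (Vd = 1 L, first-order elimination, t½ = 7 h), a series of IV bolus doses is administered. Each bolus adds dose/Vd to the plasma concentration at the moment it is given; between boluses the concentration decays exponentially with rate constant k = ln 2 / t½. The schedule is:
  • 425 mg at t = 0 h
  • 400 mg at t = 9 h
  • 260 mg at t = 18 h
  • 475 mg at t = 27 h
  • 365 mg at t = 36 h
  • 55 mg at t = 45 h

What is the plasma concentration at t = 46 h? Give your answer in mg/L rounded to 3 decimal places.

288.764 mg/L

k = ln 2 / 7 = 0.09902 per h
Dose 1 (425 mg at t=0 h): 425·exp(−0.09902·46) = 4.469 mg/L
Dose 2 (400 mg at t=9 h): 400·exp(−0.09902·37) = 10.254 mg/L
Dose 3 (260 mg at t=18 h): 260·exp(−0.09902·28) = 16.250 mg/L
Dose 4 (475 mg at t=27 h): 475·exp(−0.09902·19) = 72.379 mg/L
Dose 5 (365 mg at t=36 h): 365·exp(−0.09902·10) = 135.597 mg/L
Dose 6 (55 mg at t=45 h): 55·exp(−0.09902·1) = 49.815 mg/L
C(46) = 4.469 + 10.254 + 16.250 + 72.379 + 135.597 + 49.815 = 288.764 mg/L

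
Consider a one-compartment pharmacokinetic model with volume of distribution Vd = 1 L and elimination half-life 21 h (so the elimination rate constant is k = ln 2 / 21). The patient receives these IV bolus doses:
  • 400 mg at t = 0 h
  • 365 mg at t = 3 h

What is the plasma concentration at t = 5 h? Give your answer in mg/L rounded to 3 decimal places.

k = ln 2 / 21 = 0.03301 per h
Dose 1 (400 mg at t=0 h): 400·exp(−0.03301·5) = 339.146 mg/L
Dose 2 (365 mg at t=3 h): 365·exp(−0.03301·2) = 341.683 mg/L
C(5) = 339.146 + 341.683 = 680.829 mg/L

680.829 mg/L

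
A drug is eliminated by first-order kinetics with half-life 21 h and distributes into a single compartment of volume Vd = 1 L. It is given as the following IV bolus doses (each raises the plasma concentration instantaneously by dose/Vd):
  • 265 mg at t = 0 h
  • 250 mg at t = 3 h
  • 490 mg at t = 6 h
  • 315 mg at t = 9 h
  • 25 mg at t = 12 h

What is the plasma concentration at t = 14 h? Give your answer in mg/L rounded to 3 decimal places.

1007.589 mg/L

k = ln 2 / 21 = 0.03301 per h
Dose 1 (265 mg at t=0 h): 265·exp(−0.03301·14) = 166.940 mg/L
Dose 2 (250 mg at t=3 h): 250·exp(−0.03301·11) = 173.883 mg/L
Dose 3 (490 mg at t=6 h): 490·exp(−0.03301·8) = 376.286 mg/L
Dose 4 (315 mg at t=9 h): 315·exp(−0.03301·5) = 267.077 mg/L
Dose 5 (25 mg at t=12 h): 25·exp(−0.03301·2) = 23.403 mg/L
C(14) = 166.940 + 173.883 + 376.286 + 267.077 + 23.403 = 1007.589 mg/L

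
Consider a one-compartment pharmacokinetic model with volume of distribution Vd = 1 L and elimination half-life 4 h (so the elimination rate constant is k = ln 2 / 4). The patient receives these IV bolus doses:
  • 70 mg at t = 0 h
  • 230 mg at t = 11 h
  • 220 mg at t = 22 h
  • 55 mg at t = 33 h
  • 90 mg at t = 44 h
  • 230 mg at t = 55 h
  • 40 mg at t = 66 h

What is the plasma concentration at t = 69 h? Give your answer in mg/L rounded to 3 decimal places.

45.478 mg/L

k = ln 2 / 4 = 0.17329 per h
Dose 1 (70 mg at t=0 h): 70·exp(−0.17329·69) = 0.000 mg/L
Dose 2 (230 mg at t=11 h): 230·exp(−0.17329·58) = 0.010 mg/L
Dose 3 (220 mg at t=22 h): 220·exp(−0.17329·47) = 0.064 mg/L
Dose 4 (55 mg at t=33 h): 55·exp(−0.17329·36) = 0.107 mg/L
Dose 5 (90 mg at t=44 h): 90·exp(−0.17329·25) = 1.183 mg/L
Dose 6 (230 mg at t=55 h): 230·exp(−0.17329·14) = 20.329 mg/L
Dose 7 (40 mg at t=66 h): 40·exp(−0.17329·3) = 23.784 mg/L
C(69) = 0.000 + 0.010 + 0.064 + 0.107 + 1.183 + 20.329 + 23.784 = 45.478 mg/L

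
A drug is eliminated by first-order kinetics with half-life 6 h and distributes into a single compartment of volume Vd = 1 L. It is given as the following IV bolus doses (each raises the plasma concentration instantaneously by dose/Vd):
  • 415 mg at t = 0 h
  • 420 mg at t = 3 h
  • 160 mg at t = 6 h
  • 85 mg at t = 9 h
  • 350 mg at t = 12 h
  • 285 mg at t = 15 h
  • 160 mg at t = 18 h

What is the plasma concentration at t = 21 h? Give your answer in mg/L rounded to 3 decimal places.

518.096 mg/L

k = ln 2 / 6 = 0.11552 per h
Dose 1 (415 mg at t=0 h): 415·exp(−0.11552·21) = 36.681 mg/L
Dose 2 (420 mg at t=3 h): 420·exp(−0.11552·18) = 52.500 mg/L
Dose 3 (160 mg at t=6 h): 160·exp(−0.11552·15) = 28.284 mg/L
Dose 4 (85 mg at t=9 h): 85·exp(−0.11552·12) = 21.250 mg/L
Dose 5 (350 mg at t=12 h): 350·exp(−0.11552·9) = 123.744 mg/L
Dose 6 (285 mg at t=15 h): 285·exp(−0.11552·6) = 142.500 mg/L
Dose 7 (160 mg at t=18 h): 160·exp(−0.11552·3) = 113.137 mg/L
C(21) = 36.681 + 52.500 + 28.284 + 21.250 + 123.744 + 142.500 + 113.137 = 518.096 mg/L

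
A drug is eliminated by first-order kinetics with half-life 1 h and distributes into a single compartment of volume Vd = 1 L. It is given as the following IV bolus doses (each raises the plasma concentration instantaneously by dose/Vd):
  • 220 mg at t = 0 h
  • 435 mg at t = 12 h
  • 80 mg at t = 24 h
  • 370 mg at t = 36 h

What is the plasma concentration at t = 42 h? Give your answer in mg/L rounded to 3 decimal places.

5.782 mg/L

k = ln 2 / 1 = 0.69315 per h
Dose 1 (220 mg at t=0 h): 220·exp(−0.69315·42) = 0.000 mg/L
Dose 2 (435 mg at t=12 h): 435·exp(−0.69315·30) = 0.000 mg/L
Dose 3 (80 mg at t=24 h): 80·exp(−0.69315·18) = 0.000 mg/L
Dose 4 (370 mg at t=36 h): 370·exp(−0.69315·6) = 5.781 mg/L
C(42) = 0.000 + 0.000 + 0.000 + 5.781 = 5.782 mg/L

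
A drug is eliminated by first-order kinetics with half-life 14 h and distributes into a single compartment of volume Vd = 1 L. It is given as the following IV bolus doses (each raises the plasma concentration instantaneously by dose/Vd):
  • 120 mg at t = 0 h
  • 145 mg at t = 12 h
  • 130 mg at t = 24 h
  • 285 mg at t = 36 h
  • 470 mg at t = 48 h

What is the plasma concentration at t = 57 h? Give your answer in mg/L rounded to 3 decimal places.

449.905 mg/L

k = ln 2 / 14 = 0.04951 per h
Dose 1 (120 mg at t=0 h): 120·exp(−0.04951·57) = 7.138 mg/L
Dose 2 (145 mg at t=12 h): 145·exp(−0.04951·45) = 15.623 mg/L
Dose 3 (130 mg at t=24 h): 130·exp(−0.04951·33) = 25.373 mg/L
Dose 4 (285 mg at t=36 h): 285·exp(−0.04951·21) = 100.763 mg/L
Dose 5 (470 mg at t=48 h): 470·exp(−0.04951·9) = 301.008 mg/L
C(57) = 7.138 + 15.623 + 25.373 + 100.763 + 301.008 = 449.905 mg/L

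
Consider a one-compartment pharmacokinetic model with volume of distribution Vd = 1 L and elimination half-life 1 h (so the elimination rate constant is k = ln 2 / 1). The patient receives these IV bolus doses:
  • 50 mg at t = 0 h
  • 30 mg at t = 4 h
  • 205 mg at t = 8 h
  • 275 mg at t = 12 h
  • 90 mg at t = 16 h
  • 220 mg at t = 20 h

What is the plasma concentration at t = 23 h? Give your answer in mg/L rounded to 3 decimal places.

k = ln 2 / 1 = 0.69315 per h
Dose 1 (50 mg at t=0 h): 50·exp(−0.69315·23) = 0.000 mg/L
Dose 2 (30 mg at t=4 h): 30·exp(−0.69315·19) = 0.000 mg/L
Dose 3 (205 mg at t=8 h): 205·exp(−0.69315·15) = 0.006 mg/L
Dose 4 (275 mg at t=12 h): 275·exp(−0.69315·11) = 0.134 mg/L
Dose 5 (90 mg at t=16 h): 90·exp(−0.69315·7) = 0.703 mg/L
Dose 6 (220 mg at t=20 h): 220·exp(−0.69315·3) = 27.500 mg/L
C(23) = 0.000 + 0.000 + 0.006 + 0.134 + 0.703 + 27.500 = 28.344 mg/L

28.344 mg/L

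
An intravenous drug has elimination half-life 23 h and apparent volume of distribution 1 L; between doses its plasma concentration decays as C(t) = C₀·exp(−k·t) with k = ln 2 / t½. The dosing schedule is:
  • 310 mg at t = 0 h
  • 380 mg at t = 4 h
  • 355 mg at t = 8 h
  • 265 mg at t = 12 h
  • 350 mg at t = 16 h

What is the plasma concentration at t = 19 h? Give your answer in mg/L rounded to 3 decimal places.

k = ln 2 / 23 = 0.03014 per h
Dose 1 (310 mg at t=0 h): 310·exp(−0.03014·19) = 174.858 mg/L
Dose 2 (380 mg at t=4 h): 380·exp(−0.03014·15) = 241.802 mg/L
Dose 3 (355 mg at t=8 h): 355·exp(−0.03014·11) = 254.834 mg/L
Dose 4 (265 mg at t=12 h): 265·exp(−0.03014·7) = 214.599 mg/L
Dose 5 (350 mg at t=16 h): 350·exp(−0.03014·3) = 319.745 mg/L
C(19) = 174.858 + 241.802 + 254.834 + 214.599 + 319.745 = 1205.837 mg/L

1205.837 mg/L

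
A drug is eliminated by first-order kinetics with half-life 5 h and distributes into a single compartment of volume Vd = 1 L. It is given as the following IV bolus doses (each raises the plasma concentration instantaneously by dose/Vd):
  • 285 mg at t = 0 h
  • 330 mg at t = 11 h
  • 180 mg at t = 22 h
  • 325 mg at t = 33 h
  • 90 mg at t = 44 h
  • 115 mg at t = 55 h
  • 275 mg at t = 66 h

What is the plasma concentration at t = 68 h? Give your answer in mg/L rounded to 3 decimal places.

k = ln 2 / 5 = 0.13863 per h
Dose 1 (285 mg at t=0 h): 285·exp(−0.13863·68) = 0.023 mg/L
Dose 2 (330 mg at t=11 h): 330·exp(−0.13863·57) = 0.122 mg/L
Dose 3 (180 mg at t=22 h): 180·exp(−0.13863·46) = 0.306 mg/L
Dose 4 (325 mg at t=33 h): 325·exp(−0.13863·35) = 2.539 mg/L
Dose 5 (90 mg at t=44 h): 90·exp(−0.13863·24) = 3.231 mg/L
Dose 6 (115 mg at t=55 h): 115·exp(−0.13863·13) = 18.968 mg/L
Dose 7 (275 mg at t=66 h): 275·exp(−0.13863·2) = 208.411 mg/L
C(68) = 0.023 + 0.122 + 0.306 + 2.539 + 3.231 + 18.968 + 208.411 = 233.600 mg/L

233.600 mg/L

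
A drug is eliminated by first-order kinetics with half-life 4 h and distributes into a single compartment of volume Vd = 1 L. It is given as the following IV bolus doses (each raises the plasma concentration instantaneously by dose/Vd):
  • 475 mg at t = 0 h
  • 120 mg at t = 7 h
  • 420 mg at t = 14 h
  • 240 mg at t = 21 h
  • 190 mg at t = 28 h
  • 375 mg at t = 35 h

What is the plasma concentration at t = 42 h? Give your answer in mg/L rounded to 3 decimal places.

138.477 mg/L

k = ln 2 / 4 = 0.17329 per h
Dose 1 (475 mg at t=0 h): 475·exp(−0.17329·42) = 0.328 mg/L
Dose 2 (120 mg at t=7 h): 120·exp(−0.17329·35) = 0.279 mg/L
Dose 3 (420 mg at t=14 h): 420·exp(−0.17329·28) = 3.281 mg/L
Dose 4 (240 mg at t=21 h): 240·exp(−0.17329·21) = 6.307 mg/L
Dose 5 (190 mg at t=28 h): 190·exp(−0.17329·14) = 16.794 mg/L
Dose 6 (375 mg at t=35 h): 375·exp(−0.17329·7) = 111.488 mg/L
C(42) = 0.328 + 0.279 + 3.281 + 6.307 + 16.794 + 111.488 = 138.477 mg/L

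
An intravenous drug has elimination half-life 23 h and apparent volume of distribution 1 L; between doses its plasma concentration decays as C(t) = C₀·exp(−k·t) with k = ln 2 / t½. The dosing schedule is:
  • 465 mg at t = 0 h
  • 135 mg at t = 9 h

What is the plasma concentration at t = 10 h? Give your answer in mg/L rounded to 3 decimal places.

475.002 mg/L

k = ln 2 / 23 = 0.03014 per h
Dose 1 (465 mg at t=0 h): 465·exp(−0.03014·10) = 344.009 mg/L
Dose 2 (135 mg at t=9 h): 135·exp(−0.03014·1) = 130.992 mg/L
C(10) = 344.009 + 130.992 = 475.002 mg/L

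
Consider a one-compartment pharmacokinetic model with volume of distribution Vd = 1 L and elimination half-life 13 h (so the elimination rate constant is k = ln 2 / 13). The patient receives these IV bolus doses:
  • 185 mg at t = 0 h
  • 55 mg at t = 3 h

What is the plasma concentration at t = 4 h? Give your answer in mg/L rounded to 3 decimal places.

k = ln 2 / 13 = 0.05332 per h
Dose 1 (185 mg at t=0 h): 185·exp(−0.05332·4) = 149.468 mg/L
Dose 2 (55 mg at t=3 h): 55·exp(−0.05332·1) = 52.144 mg/L
C(4) = 149.468 + 52.144 = 201.612 mg/L

201.612 mg/L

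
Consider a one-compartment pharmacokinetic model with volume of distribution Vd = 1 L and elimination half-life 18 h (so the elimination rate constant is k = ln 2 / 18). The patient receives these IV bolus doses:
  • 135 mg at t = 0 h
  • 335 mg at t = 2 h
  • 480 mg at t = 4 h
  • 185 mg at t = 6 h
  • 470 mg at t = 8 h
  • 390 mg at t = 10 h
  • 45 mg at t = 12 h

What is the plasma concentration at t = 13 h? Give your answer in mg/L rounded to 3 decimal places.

1560.288 mg/L

k = ln 2 / 18 = 0.03851 per h
Dose 1 (135 mg at t=0 h): 135·exp(−0.03851·13) = 81.832 mg/L
Dose 2 (335 mg at t=2 h): 335·exp(−0.03851·11) = 219.322 mg/L
Dose 3 (480 mg at t=4 h): 480·exp(−0.03851·9) = 339.411 mg/L
Dose 4 (185 mg at t=6 h): 185·exp(−0.03851·7) = 141.288 mg/L
Dose 5 (470 mg at t=8 h): 470·exp(−0.03851·5) = 387.684 mg/L
Dose 6 (390 mg at t=10 h): 390·exp(−0.03851·3) = 347.451 mg/L
Dose 7 (45 mg at t=12 h): 45·exp(−0.03851·1) = 43.300 mg/L
C(13) = 81.832 + 219.322 + 339.411 + 141.288 + 387.684 + 347.451 + 43.300 = 1560.288 mg/L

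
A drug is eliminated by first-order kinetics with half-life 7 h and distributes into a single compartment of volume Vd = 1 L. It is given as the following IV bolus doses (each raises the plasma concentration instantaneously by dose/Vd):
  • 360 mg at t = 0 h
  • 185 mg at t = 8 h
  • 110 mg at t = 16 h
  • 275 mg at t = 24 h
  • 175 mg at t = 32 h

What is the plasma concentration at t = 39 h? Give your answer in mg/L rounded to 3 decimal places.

177.210 mg/L

k = ln 2 / 7 = 0.09902 per h
Dose 1 (360 mg at t=0 h): 360·exp(−0.09902·39) = 7.571 mg/L
Dose 2 (185 mg at t=8 h): 185·exp(−0.09902·31) = 8.591 mg/L
Dose 3 (110 mg at t=16 h): 110·exp(−0.09902·23) = 11.280 mg/L
Dose 4 (275 mg at t=24 h): 275·exp(−0.09902·15) = 62.269 mg/L
Dose 5 (175 mg at t=32 h): 175·exp(−0.09902·7) = 87.500 mg/L
C(39) = 7.571 + 8.591 + 11.280 + 62.269 + 87.500 = 177.210 mg/L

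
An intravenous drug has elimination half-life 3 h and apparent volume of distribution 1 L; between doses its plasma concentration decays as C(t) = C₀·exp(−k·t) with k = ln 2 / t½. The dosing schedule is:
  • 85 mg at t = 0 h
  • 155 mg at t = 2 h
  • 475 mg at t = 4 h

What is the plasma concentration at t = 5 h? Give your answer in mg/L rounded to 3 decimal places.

481.281 mg/L

k = ln 2 / 3 = 0.23105 per h
Dose 1 (85 mg at t=0 h): 85·exp(−0.23105·5) = 26.773 mg/L
Dose 2 (155 mg at t=2 h): 155·exp(−0.23105·3) = 77.500 mg/L
Dose 3 (475 mg at t=4 h): 475·exp(−0.23105·1) = 377.008 mg/L
C(5) = 26.773 + 77.500 + 377.008 = 481.281 mg/L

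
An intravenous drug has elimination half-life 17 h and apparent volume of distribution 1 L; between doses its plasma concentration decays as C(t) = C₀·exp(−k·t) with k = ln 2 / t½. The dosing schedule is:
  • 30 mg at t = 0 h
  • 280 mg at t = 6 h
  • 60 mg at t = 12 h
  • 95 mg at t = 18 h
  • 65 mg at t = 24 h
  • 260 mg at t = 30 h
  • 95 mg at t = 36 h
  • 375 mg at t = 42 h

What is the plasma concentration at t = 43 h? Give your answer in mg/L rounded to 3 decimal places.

732.781 mg/L

k = ln 2 / 17 = 0.04077 per h
Dose 1 (30 mg at t=0 h): 30·exp(−0.04077·43) = 5.196 mg/L
Dose 2 (280 mg at t=6 h): 280·exp(−0.04077·37) = 61.941 mg/L
Dose 3 (60 mg at t=12 h): 60·exp(−0.04077·31) = 16.952 mg/L
Dose 4 (95 mg at t=18 h): 95·exp(−0.04077·25) = 34.279 mg/L
Dose 5 (65 mg at t=24 h): 65·exp(−0.04077·19) = 29.955 mg/L
Dose 6 (260 mg at t=30 h): 260·exp(−0.04077·13) = 153.029 mg/L
Dose 7 (95 mg at t=36 h): 95·exp(−0.04077·7) = 71.412 mg/L
Dose 8 (375 mg at t=42 h): 375·exp(−0.04077·1) = 360.018 mg/L
C(43) = 5.196 + 61.941 + 16.952 + 34.279 + 29.955 + 153.029 + 71.412 + 360.018 = 732.781 mg/L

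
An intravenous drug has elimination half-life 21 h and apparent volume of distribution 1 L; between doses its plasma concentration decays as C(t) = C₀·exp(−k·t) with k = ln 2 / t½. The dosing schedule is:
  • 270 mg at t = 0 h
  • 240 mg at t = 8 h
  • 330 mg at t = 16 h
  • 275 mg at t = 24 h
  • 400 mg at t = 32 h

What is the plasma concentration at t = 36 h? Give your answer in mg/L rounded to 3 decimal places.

k = ln 2 / 21 = 0.03301 per h
Dose 1 (270 mg at t=0 h): 270·exp(−0.03301·36) = 82.283 mg/L
Dose 2 (240 mg at t=8 h): 240·exp(−0.03301·28) = 95.244 mg/L
Dose 3 (330 mg at t=16 h): 330·exp(−0.03301·20) = 170.537 mg/L
Dose 4 (275 mg at t=24 h): 275·exp(−0.03301·12) = 185.061 mg/L
Dose 5 (400 mg at t=32 h): 400·exp(−0.03301·4) = 350.527 mg/L
C(36) = 82.283 + 95.244 + 170.537 + 185.061 + 350.527 = 883.652 mg/L

883.652 mg/L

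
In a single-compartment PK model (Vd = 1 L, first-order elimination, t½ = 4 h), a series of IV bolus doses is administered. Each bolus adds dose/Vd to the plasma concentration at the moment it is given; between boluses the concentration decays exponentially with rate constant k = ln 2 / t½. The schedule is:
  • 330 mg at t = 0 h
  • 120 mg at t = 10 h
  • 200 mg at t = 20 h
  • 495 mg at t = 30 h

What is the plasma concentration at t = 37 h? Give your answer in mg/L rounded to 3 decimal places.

k = ln 2 / 4 = 0.17329 per h
Dose 1 (330 mg at t=0 h): 330·exp(−0.17329·37) = 0.542 mg/L
Dose 2 (120 mg at t=10 h): 120·exp(−0.17329·27) = 1.115 mg/L
Dose 3 (200 mg at t=20 h): 200·exp(−0.17329·17) = 10.511 mg/L
Dose 4 (495 mg at t=30 h): 495·exp(−0.17329·7) = 147.164 mg/L
C(37) = 0.542 + 1.115 + 10.511 + 147.164 = 159.332 mg/L

159.332 mg/L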